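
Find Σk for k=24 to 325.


Σₖ₌24^325 k = Σₖ₌₁^325 k − Σₖ₌₁^23 k
= 325·326/2 − 23·24/2
= 52975 − 276 = 52699

Σk = 52699


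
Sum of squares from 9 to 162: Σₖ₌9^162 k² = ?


Σₖ₌9^162 k² = Σₖ₌₁^162 k² − Σₖ₌₁^8 k²
= 162·163·325/6 − 8·9·17/6
= 1430325 − 204 = 1430121

Σk² = 1430121


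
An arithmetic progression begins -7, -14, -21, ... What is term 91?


aₙ = a₁ + (n-1)d
= -7 + (91-1)×-7
= -7 - 630
= -637

a_91 = -637


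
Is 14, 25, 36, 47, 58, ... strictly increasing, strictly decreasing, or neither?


Differences: 11, 11, 11, 11
All differences > 0 → strictly INCREASING

Monotonically increasing


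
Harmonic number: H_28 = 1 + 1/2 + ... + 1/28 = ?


H_28 = 1/1 + 1/2 + 1/3 + ... + 1/28
= 315404588903/80313433200
≈ 3.9272

H_28 = 315404588903/80313433200 ≈ 3.9272


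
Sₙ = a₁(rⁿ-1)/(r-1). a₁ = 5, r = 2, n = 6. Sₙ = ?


Sₙ = 5×(2^6 - 1)/(2 - 1)
= 5×(64 - 1)/1
= 5×63/1
= 315

S_6 = 315


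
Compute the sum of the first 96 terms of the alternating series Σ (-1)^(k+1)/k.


S = 1 - 1/2 + 1/3 - 1/4 + 1/5 - 1/6 + 1/7 - 1/8 ± ...
= 0.688
(Full series converges to +ln(2) ≈ +0.6931)

S_96 = 0.688


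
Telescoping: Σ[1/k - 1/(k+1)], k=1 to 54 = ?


Telescoping: adjacent terms cancel.
= 1/1 - 1/55
= 1 - 1/55 = 54/55

Sum = 54/55


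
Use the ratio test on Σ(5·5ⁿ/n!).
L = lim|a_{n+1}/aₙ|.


aₙ = 5·5^n/n!
a_{n+1}/aₙ = 5^(n+1)/(n+1)! × n!/5^n  (constant 5 cancels)
= 5/(n+1)
L = lim(n→∞) 5/(n+1) = 0
L < 1 → series CONVERGES

Converges (ratio test: L = 0 < 1)


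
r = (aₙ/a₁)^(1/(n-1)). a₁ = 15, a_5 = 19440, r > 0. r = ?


r^(n-1) = aₙ/a₁
r^4 = 19440/15 = 1296
r = 1296^(1/4)
= ±6; taking r > 0 gives r = 6

r = 6


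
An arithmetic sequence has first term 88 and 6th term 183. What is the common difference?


d = (aₙ - a₁)/(n-1)
= (183 - 88)/(6-1)
= 95/5 = 19

d = 19


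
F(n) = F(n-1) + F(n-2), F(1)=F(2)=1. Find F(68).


Fibonacci sequence: 1, 1, 2, 3, 5, 8, 13, 21, 34, 55, 89, ...
F(68) = 72723460248141

F(68) = 72723460248141


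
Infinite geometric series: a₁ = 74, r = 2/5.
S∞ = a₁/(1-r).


S∞ = a₁/(1-r) = 74/(1 - 2/5)
= 74/(3/5)
= 370/3

S∞ = 370/3


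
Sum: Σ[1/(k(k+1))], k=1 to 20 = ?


1/(k(k+1)) = 1/k - 1/(k+1) (partial fractions)
Telescoping: Σ = 1 - 1/21 = 20/21

Sum = 20/21


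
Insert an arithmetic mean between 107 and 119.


AM = (107 + 119)/2 = 226/2 = 113

AM = 113


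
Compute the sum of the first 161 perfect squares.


n = 161
n(n+1)(2n+1)/6 = 161×162×323/6
= 8424486/6 = 1404081

Σk² = 1404081


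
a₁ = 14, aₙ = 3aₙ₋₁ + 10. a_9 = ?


Computing step by step:
a_1 = 14
a_2 = 52
a_3 = 166
a_4 = 508
a_5 = 1534
a_6 = 4612
a_7 = 13846
a_8 = 41548
a_9 = 124654


a_9 = 124654


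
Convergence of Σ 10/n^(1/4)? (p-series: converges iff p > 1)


p-series test: Σ c/n^p converges if p > 1, diverges if p ≤ 1 (constant c > 0 doesn't affect convergence).
p = 1/4
1/4 ≤ 1 → DIVERGES

Diverges (p = 1/4 ≤ 1)


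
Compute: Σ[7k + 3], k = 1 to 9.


Σ(7k+3) = 7·Σk + 3·n
= 7·45 + 3·9
= 315 + 27 = 342

Σ = 342


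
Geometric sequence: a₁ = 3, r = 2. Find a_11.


aₙ = a₁·r^(n-1)
= 3×2^10
= 3×1024
= 3072

a_11 = 3072


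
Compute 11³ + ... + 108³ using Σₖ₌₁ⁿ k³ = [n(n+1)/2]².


Σₖ₌11^108 k³ = [108·109/2]² − [10·11/2]²
= 34644996 − 3025 = 34641971

Σk³ = 34641971


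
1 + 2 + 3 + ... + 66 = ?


n(n+1)/2 = 66×67/2 = 4422/2 = 2211

Σk = 2211


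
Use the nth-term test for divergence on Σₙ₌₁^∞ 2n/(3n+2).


lim(n→∞) 2n/(3n+2) = 2/3 = 2/3  (divide numerator and denominator by n)
lim aₙ = 2/3 ≠ 0 → series DIVERGES

Diverges (lim aₙ = 2/3 ≠ 0)


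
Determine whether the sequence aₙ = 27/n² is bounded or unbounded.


a₁ = 27, a₂ = 27/4, a₃ = 27/9, ...
0 < aₙ ≤ 27 for all n ≥ 1
The sequence IS bounded

Bounded (0 < aₙ ≤ 27)


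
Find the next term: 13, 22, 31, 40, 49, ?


Pattern: arithmetic (d=9)
Terms: 13, 22, 31, 40, 49
Next term = 58

Next term = 58


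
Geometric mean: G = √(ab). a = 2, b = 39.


GM = √(2×39) = √78 = 8.8318

GM = 8.8318


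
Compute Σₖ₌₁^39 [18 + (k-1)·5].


aₙ = 18 + (39-1)×5 = 208
Sₙ = n(a₁+aₙ)/2 = 39×(18+208)/2
= 39×226/2 = 4407

S_39 = 4407


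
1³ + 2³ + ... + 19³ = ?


n(n+1)/2 = 19×20/2 = 190
Σk³ = 190² = 36100

Σk³ = 36100


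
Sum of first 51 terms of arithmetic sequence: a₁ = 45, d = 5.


aₙ = 45 + (51-1)×5 = 295
Sₙ = n(a₁+aₙ)/2 = 51×(45+295)/2
= 51×340/2 = 8670

S_51 = 8670


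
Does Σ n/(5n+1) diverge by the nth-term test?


lim(n→∞) n/(5n+1) = 1/5 = 1/5  (divide numerator and denominator by n)
lim aₙ = 1/5 ≠ 0 → series DIVERGES

Diverges (lim aₙ = 1/5 ≠ 0)


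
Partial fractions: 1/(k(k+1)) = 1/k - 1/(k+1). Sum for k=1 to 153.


1/(k(k+1)) = 1/k - 1/(k+1) (partial fractions)
Telescoping: Σ = 1 - 1/154 = 153/154

Sum = 153/154


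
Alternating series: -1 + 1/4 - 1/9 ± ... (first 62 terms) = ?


S = -1 + 1/4 - 1/9 + 1/16 - 1/25 + 1/36 - 1/49 + 1/64 ± ...
= -0.8223
(Full series converges to -π²/12 ≈ -0.8225)

S_62 = -0.8223


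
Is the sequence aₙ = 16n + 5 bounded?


aₙ = 16n + 5 → as n→∞, aₙ→∞
No finite upper bound exists
The sequence is UNBOUNDED

Unbounded (aₙ → ∞ as n → ∞)


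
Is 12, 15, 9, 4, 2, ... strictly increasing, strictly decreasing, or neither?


Differences: 3, -6, -5, -2
Difference at position 1 is +3 (> 0) but position 2 is -6 (< 0) — sequence both rises and falls
→ NOT monotonic

Not monotonic


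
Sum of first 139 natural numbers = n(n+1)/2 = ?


n(n+1)/2 = 139×140/2 = 19460/2 = 9730

Σk = 9730


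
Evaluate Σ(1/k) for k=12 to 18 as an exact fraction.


Σₖ₌12^18 1/k = 1/12 + 1/13 + 1/14 + 1/15 + 1/16 + 1/17 + 1/18
= 529331/1113840
≈ 0.4752

Sum = 529331/1113840 ≈ 0.4752


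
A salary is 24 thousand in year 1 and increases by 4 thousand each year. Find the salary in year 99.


aₙ = a₁ + (n-1)d
= 24 + (99-1)×4
= 24 + 392
= 416

a_99 = 416


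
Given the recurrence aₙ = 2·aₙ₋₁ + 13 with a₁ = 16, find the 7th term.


Computing step by step:
a_1 = 16
a_2 = 45
a_3 = 103
a_4 = 219
a_5 = 451
a_6 = 915
a_7 = 1843


a_7 = 1843


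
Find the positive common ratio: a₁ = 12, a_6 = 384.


r^(n-1) = aₙ/a₁
r^5 = 384/12 = 32
r = 32^(1/5)
= 2

r = 2


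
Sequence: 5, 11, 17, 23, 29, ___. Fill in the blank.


Pattern: arithmetic (d=6)
Terms: 5, 11, 17, 23, 29
Next term = 35

Next term = 35


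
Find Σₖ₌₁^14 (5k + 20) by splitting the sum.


Σ(5k+20) = 5·Σk + 20·n
= 5·105 + 20·14
= 525 + 280 = 805

Σ = 805


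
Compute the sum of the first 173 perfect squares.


n = 173
n(n+1)(2n+1)/6 = 173×174×347/6
= 10445394/6 = 1740899

Σk² = 1740899


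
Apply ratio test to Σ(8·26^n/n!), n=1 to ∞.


aₙ = 8·26^n/n!
a_{n+1}/aₙ = 26^(n+1)/(n+1)! × n!/26^n  (constant 8 cancels)
= 26/(n+1)
L = lim(n→∞) 26/(n+1) = 0
L < 1 → series CONVERGES

Converges (ratio test: L = 0 < 1)


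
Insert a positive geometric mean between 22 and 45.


GM = √(22×45) = √990 = 31.4643

GM = 31.4643


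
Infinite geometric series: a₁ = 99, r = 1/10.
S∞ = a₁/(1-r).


S∞ = a₁/(1-r) = 99/(1 - 1/10)
= 99/(9/10)
= 110

S∞ = 110


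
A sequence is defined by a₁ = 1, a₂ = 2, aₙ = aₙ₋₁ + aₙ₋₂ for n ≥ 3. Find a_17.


Computing iteratively: 1, 2, 3, 5, 8, 13, 21, 34, 55, 89, 144, 233, ...
a_17 = 2584

a_17 = 2584


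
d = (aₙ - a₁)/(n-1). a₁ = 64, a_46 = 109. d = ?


d = (aₙ - a₁)/(n-1)
= (109 - 64)/(46-1)
= 45/45 = 1

d = 1


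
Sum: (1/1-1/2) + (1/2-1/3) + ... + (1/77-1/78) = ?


Telescoping: adjacent terms cancel.
= 1/1 - 1/78
= 1 - 1/78 = 77/78

Sum = 77/78


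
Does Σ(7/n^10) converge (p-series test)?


p-series test: Σ c/n^p converges if p > 1, diverges if p ≤ 1 (constant c > 0 doesn't affect convergence).
p = 10
10 > 1 → CONVERGES

Converges (p = 10 > 1)


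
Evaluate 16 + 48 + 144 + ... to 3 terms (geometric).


Sₙ = 16×(3^3 - 1)/(3 - 1)
= 16×(27 - 1)/2
= 16×26/2
= 208

S_3 = 208


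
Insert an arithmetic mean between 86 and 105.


AM = (86 + 105)/2 = 191/2 = 95.5

AM = 95.5


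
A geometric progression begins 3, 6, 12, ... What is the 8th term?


aₙ = a₁·r^(n-1)
= 3×2^7
= 3×128
= 384

a_8 = 384


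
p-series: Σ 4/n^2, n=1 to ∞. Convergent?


p-series test: Σ c/n^p converges if p > 1, diverges if p ≤ 1 (constant c > 0 doesn't affect convergence).
p = 2
2 > 1 → CONVERGES

Converges (p = 2 > 1)


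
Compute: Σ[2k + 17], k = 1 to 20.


Σ(2k+17) = 2·Σk + 17·n
= 2·210 + 17·20
= 420 + 340 = 760

Σ = 760


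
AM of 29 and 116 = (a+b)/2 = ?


AM = (29 + 116)/2 = 145/2 = 72.5

AM = 72.5


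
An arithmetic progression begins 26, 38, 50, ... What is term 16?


aₙ = a₁ + (n-1)d
= 26 + (16-1)×12
= 26 + 180
= 206

a_16 = 206


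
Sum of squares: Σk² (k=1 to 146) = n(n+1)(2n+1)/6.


n = 146
n(n+1)(2n+1)/6 = 146×147×293/6
= 6288366/6 = 1048061

Σk² = 1048061


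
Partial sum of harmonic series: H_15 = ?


H_15 = 1/1 + 1/2 + 1/3 + ... + 1/15
= 1195757/360360
≈ 3.3182

H_15 = 1195757/360360 ≈ 3.3182


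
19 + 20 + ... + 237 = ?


Σₖ₌19^237 k = Σₖ₌₁^237 k − Σₖ₌₁^18 k
= 237·238/2 − 18·19/2
= 28203 − 171 = 28032

Σk = 28032


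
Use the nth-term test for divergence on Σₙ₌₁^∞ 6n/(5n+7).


lim(n→∞) 6n/(5n+7) = 6/5 = 6/5  (divide numerator and denominator by n)
lim aₙ = 6/5 ≠ 0 → series DIVERGES

Diverges (lim aₙ = 6/5 ≠ 0)


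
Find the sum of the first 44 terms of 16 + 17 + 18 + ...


aₙ = 16 + (44-1)×1 = 59
Sₙ = n(a₁+aₙ)/2 = 44×(16+59)/2
= 44×75/2 = 1650

S_44 = 1650


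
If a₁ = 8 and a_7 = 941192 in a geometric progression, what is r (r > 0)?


r^(n-1) = aₙ/a₁
r^6 = 941192/8 = 117649
r = 117649^(1/6)
= ±7; taking r > 0 gives r = 7

r = 7


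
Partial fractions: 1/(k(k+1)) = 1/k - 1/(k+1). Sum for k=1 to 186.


1/(k(k+1)) = 1/k - 1/(k+1) (partial fractions)
Telescoping: Σ = 1 - 1/187 = 186/187

Sum = 186/187


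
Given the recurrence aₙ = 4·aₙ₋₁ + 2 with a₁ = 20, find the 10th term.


Computing step by step:
a_1 = 20
a_2 = 82
a_3 = 330
a_4 = 1322
a_5 = 5290
a_6 = 21162
a_7 = 84650
a_8 = 338602
a_9 = 1354410
a_10 = 5417642


a_10 = 5417642


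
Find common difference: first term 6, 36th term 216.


d = (aₙ - a₁)/(n-1)
= (216 - 6)/(36-1)
= 210/35 = 6

d = 6


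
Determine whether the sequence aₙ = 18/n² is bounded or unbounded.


a₁ = 18, a₂ = 18/4, a₃ = 18/9, ...
0 < aₙ ≤ 18 for all n ≥ 1
The sequence IS bounded

Bounded (0 < aₙ ≤ 18)


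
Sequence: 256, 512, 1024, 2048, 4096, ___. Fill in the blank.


Pattern: powers of 2: 2ⁿ
Terms: 256, 512, 1024, 2048, 4096
Next term = 8192

Next term = 8192


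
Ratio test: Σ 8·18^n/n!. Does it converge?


aₙ = 8·18^n/n!
a_{n+1}/aₙ = 18^(n+1)/(n+1)! × n!/18^n  (constant 8 cancels)
= 18/(n+1)
L = lim(n→∞) 18/(n+1) = 0
L < 1 → series CONVERGES

Converges (ratio test: L = 0 < 1)


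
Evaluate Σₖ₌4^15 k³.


Σₖ₌4^15 k³ = [15·16/2]² − [3·4/2]²
= 14400 − 36 = 14364

Σk³ = 14364


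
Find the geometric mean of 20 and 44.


GM = √(20×44) = √880 = 29.6648

GM = 29.6648


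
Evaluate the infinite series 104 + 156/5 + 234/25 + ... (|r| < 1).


S∞ = a₁/(1-r) = 104/(1 - 3/10)
= 104/(7/10)
= 1040/7

S∞ = 1040/7


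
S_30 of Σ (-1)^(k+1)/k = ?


S = 1 - 1/2 + 1/3 - 1/4 + 1/5 - 1/6 + 1/7 - 1/8 ± ...
= 0.6768
(Full series converges to +ln(2) ≈ +0.6931)

S_30 = 0.6768


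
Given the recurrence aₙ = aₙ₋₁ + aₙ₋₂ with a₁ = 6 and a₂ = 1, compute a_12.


Computing iteratively: 6, 1, 7, 8, 15, 23, 38, 61, 99, 160, 259, 419
a_12 = 419

a_12 = 419


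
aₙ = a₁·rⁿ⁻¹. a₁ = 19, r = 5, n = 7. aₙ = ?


aₙ = a₁·r^(n-1)
= 19×5^6
= 19×15625
= 296875

a_7 = 296875


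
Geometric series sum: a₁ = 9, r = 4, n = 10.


Sₙ = 9×(4^10 - 1)/(4 - 1)
= 9×(1048576 - 1)/3
= 9×1048575/3
= 3145725

S_10 = 3145725


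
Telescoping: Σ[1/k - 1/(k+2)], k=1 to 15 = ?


Telescoping with gap 2: two head and two tail terms survive.
= (1 + 1/2) - (1/16 + 1/17)
= 3/2 - 1/16 - 1/17 = 375/272

Sum = 375/272


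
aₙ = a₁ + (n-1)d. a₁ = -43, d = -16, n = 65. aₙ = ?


aₙ = a₁ + (n-1)d
= -43 + (65-1)×-16
= -43 - 1024
= -1067

a_65 = -1067


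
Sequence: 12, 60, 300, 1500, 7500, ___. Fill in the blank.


Pattern: geometric (r=5)
Terms: 12, 60, 300, 1500, 7500
Next term = 37500

Next term = 37500


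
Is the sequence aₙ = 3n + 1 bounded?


aₙ = 3n + 1 → as n→∞, aₙ→∞
No finite upper bound exists
The sequence is UNBOUNDED

Unbounded (aₙ → ∞ as n → ∞)


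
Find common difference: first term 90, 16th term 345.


d = (aₙ - a₁)/(n-1)
= (345 - 90)/(16-1)
= 255/15 = 17

d = 17


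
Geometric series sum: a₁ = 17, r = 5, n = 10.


Sₙ = 17×(5^10 - 1)/(5 - 1)
= 17×(9765625 - 1)/4
= 17×9765624/4
= 41503902

S_10 = 41503902


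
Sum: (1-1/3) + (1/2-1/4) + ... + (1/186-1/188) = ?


Telescoping with gap 2: two head and two tail terms survive.
= (1 + 1/2) - (1/187 + 1/188)
= 3/2 - 1/187 - 1/188 = 52359/35156

Sum = 52359/35156


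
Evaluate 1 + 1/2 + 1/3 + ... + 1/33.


H_33 = 1/1 + 1/2 + 1/3 + ... + 1/33
= 53676090078349/13127595717600
≈ 4.0888

H_33 = 53676090078349/13127595717600 ≈ 4.0888


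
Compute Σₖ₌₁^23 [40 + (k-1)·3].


aₙ = 40 + (23-1)×3 = 106
Sₙ = n(a₁+aₙ)/2 = 23×(40+106)/2
= 23×146/2 = 1679

S_23 = 1679


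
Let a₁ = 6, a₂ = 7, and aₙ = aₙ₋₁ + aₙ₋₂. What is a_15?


Computing iteratively: 6, 7, 13, 20, 33, 53, 86, 139, 225, 364, 589, 953, ...
a_15 = 4037

a_15 = 4037


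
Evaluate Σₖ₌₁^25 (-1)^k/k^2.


S = -1 + 1/4 - 1/9 + 1/16 - 1/25 + 1/36 - 1/49 + 1/64 ± ...
= -0.8232
(Full series converges to -π²/12 ≈ -0.8225)

S_25 = -0.8232


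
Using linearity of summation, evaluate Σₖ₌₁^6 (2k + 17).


Σ(2k+17) = 2·Σk + 17·n
= 2·21 + 17·6
= 42 + 102 = 144

Σ = 144


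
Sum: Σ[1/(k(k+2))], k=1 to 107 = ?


1/(k(k+2)) = (1/2)·(1/k - 1/(k+2)) (partial fractions)
Telescoping: Σ = (1/2)·(1 + 1/2 - 1/108 - 1/109) = 17441/23544

Sum = 17441/23544


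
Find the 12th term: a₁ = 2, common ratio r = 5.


aₙ = a₁·r^(n-1)
= 2×5^11
= 2×48828125
= 97656250

a_12 = 97656250


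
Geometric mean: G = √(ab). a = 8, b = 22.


GM = √(8×22) = √176 = 13.2665

GM = 13.2665


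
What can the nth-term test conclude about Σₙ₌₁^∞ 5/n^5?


lim(n→∞) 5/n^5 = 0
lim aₙ = 0 → nth-term test is INCONCLUSIVE
(Need other tests; this is actually a convergent p-series with p=5 > 1)

Inconclusive (lim aₙ = 0; need another test)


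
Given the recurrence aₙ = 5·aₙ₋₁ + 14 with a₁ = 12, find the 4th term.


Computing step by step:
a_1 = 12
a_2 = 74
a_3 = 384
a_4 = 1934


a_4 = 1934


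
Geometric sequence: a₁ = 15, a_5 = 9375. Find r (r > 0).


r^(n-1) = aₙ/a₁
r^4 = 9375/15 = 625
r = 625^(1/4)
= ±5; taking r > 0 gives r = 5

r = 5


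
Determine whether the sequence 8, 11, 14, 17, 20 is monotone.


Differences: 3, 3, 3, 3
All differences > 0 → strictly INCREASING

Monotonically increasing


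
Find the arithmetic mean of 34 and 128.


AM = (34 + 128)/2 = 162/2 = 81

AM = 81


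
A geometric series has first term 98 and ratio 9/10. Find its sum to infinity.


S∞ = a₁/(1-r) = 98/(1 - 9/10)
= 98/(1/10)
= 980

S∞ = 980


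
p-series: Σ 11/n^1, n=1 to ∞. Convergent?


p-series test: Σ c/n^p converges if p > 1, diverges if p ≤ 1 (constant c > 0 doesn't affect convergence).
p = 1
1 ≤ 1 → DIVERGES

Diverges (p = 1 ≤ 1)


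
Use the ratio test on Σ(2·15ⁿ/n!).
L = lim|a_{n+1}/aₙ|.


aₙ = 2·15^n/n!
a_{n+1}/aₙ = 15^(n+1)/(n+1)! × n!/15^n  (constant 2 cancels)
= 15/(n+1)
L = lim(n→∞) 15/(n+1) = 0
L < 1 → series CONVERGES

Converges (ratio test: L = 0 < 1)


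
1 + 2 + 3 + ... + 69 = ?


n(n+1)/2 = 69×70/2 = 4830/2 = 2415

Σk = 2415


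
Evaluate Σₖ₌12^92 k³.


Σₖ₌12^92 k³ = [92·93/2]² − [11·12/2]²
= 18301284 − 4356 = 18296928

Σk³ = 18296928


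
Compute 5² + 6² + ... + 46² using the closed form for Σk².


Σₖ₌5^46 k² = Σₖ₌₁^46 k² − Σₖ₌₁^4 k²
= 46·47·93/6 − 4·5·9/6
= 33511 − 30 = 33481

Σk² = 33481


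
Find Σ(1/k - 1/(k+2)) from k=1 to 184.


Telescoping with gap 2: two head and two tail terms survive.
= (1 + 1/2) - (1/185 + 1/186)
= 3/2 - 1/185 - 1/186 = 25622/17205

Sum = 25622/17205


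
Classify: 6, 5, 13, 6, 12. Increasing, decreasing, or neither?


Differences: -1, 8, -7, 6
Difference at position 2 is +8 (> 0) but position 1 is -1 (< 0) — sequence both rises and falls
→ NOT monotonic

Not monotonic


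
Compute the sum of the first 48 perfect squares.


n = 48
n(n+1)(2n+1)/6 = 48×49×97/6
= 228144/6 = 38024

Σk² = 38024


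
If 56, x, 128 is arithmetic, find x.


AM = (56 + 128)/2 = 184/2 = 92

AM = 92


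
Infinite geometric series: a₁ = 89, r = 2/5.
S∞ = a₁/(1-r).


S∞ = a₁/(1-r) = 89/(1 - 2/5)
= 89/(3/5)
= 445/3

S∞ = 445/3


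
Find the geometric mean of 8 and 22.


GM = √(8×22) = √176 = 13.2665

GM = 13.2665


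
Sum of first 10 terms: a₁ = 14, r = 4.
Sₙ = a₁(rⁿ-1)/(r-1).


Sₙ = 14×(4^10 - 1)/(4 - 1)
= 14×(1048576 - 1)/3
= 14×1048575/3
= 4893350

S_10 = 4893350


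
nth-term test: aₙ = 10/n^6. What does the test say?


lim(n→∞) 10/n^6 = 0
lim aₙ = 0 → nth-term test is INCONCLUSIVE
(Need other tests; this is actually a convergent p-series with p=6 > 1)

Inconclusive (lim aₙ = 0; need another test)


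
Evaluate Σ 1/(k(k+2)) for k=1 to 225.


1/(k(k+2)) = (1/2)·(1/k - 1/(k+2)) (partial fractions)
Telescoping: Σ = (1/2)·(1 + 1/2 - 1/226 - 1/227) = 19125/25651

Sum = 19125/25651


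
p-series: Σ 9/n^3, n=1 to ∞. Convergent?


p-series test: Σ c/n^p converges if p > 1, diverges if p ≤ 1 (constant c > 0 doesn't affect convergence).
p = 3
3 > 1 → CONVERGES

Converges (p = 3 > 1)


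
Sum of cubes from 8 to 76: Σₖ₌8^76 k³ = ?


Σₖ₌8^76 k³ = [76·77/2]² − [7·8/2]²
= 8561476 − 784 = 8560692

Σk³ = 8560692


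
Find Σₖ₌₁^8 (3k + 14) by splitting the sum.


Σ(3k+14) = 3·Σk + 14·n
= 3·36 + 14·8
= 108 + 112 = 220

Σ = 220


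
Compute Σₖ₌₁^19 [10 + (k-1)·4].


aₙ = 10 + (19-1)×4 = 82
Sₙ = n(a₁+aₙ)/2 = 19×(10+82)/2
= 19×92/2 = 874

S_19 = 874


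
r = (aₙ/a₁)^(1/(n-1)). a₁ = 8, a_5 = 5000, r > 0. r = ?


r^(n-1) = aₙ/a₁
r^4 = 5000/8 = 625
r = 625^(1/4)
= ±5; taking r > 0 gives r = 5

r = 5


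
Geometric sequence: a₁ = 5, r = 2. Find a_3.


aₙ = a₁·r^(n-1)
= 5×2^2
= 5×4
= 20

a_3 = 20


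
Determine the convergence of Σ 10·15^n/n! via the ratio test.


aₙ = 10·15^n/n!
a_{n+1}/aₙ = 15^(n+1)/(n+1)! × n!/15^n  (constant 10 cancels)
= 15/(n+1)
L = lim(n→∞) 15/(n+1) = 0
L < 1 → series CONVERGES

Converges (ratio test: L = 0 < 1)


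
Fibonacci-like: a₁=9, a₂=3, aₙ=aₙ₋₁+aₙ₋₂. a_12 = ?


Computing iteratively: 9, 3, 12, 15, 27, 42, 69, 111, 180, 291, 471, 762
a_12 = 762

a_12 = 762


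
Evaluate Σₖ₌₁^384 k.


n(n+1)/2 = 384×385/2 = 147840/2 = 73920

Σk = 73920


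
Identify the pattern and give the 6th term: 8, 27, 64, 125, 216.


Pattern: perfect cubes: n³
Terms: 8, 27, 64, 125, 216
Next term = 343

Next term = 343


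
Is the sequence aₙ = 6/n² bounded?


a₁ = 6, a₂ = 6/4, a₃ = 6/9, ...
0 < aₙ ≤ 6 for all n ≥ 1
The sequence IS bounded

Bounded (0 < aₙ ≤ 6)


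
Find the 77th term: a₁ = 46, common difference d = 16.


aₙ = a₁ + (n-1)d
= 46 + (77-1)×16
= 46 + 1216
= 1262

a_77 = 1262


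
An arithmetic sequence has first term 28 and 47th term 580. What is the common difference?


d = (aₙ - a₁)/(n-1)
= (580 - 28)/(47-1)
= 552/46 = 12

d = 12


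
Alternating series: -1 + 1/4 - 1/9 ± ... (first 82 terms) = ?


S = -1 + 1/4 - 1/9 + 1/16 - 1/25 + 1/36 - 1/49 + 1/64 ± ...
= -0.8224
(Full series converges to -π²/12 ≈ -0.8225)

S_82 = -0.8224


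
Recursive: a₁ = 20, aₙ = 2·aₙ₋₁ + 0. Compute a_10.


Computing step by step:
a_1 = 20
a_2 = 40
a_3 = 80
a_4 = 160
a_5 = 320
a_6 = 640
a_7 = 1280
a_8 = 2560
a_9 = 5120
a_10 = 10240


a_10 = 10240


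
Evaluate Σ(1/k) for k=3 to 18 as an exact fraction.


Σₖ₌3^18 1/k = 1/3 + 1/4 + 1/5 + ... + 1/18
= 8148181/4084080
≈ 1.9951

Sum = 8148181/4084080 ≈ 1.9951


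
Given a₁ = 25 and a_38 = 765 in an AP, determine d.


d = (aₙ - a₁)/(n-1)
= (765 - 25)/(38-1)
= 740/37 = 20

d = 20


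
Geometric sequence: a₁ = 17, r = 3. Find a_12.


aₙ = a₁·r^(n-1)
= 17×3^11
= 17×177147
= 3011499

a_12 = 3011499


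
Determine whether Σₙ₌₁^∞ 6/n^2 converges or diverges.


p-series test: Σ c/n^p converges if p > 1, diverges if p ≤ 1 (constant c > 0 doesn't affect convergence).
p = 2
2 > 1 → CONVERGES

Converges (p = 2 > 1)


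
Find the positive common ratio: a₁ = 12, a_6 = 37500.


r^(n-1) = aₙ/a₁
r^5 = 37500/12 = 3125
r = 3125^(1/5)
= 5

r = 5


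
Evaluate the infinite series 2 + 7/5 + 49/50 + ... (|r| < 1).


S∞ = a₁/(1-r) = 2/(1 - 7/10)
= 2/(3/10)
= 20/3

S∞ = 20/3


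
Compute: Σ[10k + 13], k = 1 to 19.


Σ(10k+13) = 10·Σk + 13·n
= 10·190 + 13·19
= 1900 + 247 = 2147

Σ = 2147


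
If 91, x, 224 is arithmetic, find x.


AM = (91 + 224)/2 = 315/2 = 157.5

AM = 157.5


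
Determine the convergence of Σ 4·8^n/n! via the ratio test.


aₙ = 4·8^n/n!
a_{n+1}/aₙ = 8^(n+1)/(n+1)! × n!/8^n  (constant 4 cancels)
= 8/(n+1)
L = lim(n→∞) 8/(n+1) = 0
L < 1 → series CONVERGES

Converges (ratio test: L = 0 < 1)


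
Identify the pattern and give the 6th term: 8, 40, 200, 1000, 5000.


Pattern: geometric (r=5)
Terms: 8, 40, 200, 1000, 5000
Next term = 25000

Next term = 25000


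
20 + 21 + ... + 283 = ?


Σₖ₌20^283 k = Σₖ₌₁^283 k − Σₖ₌₁^19 k
= 283·284/2 − 19·20/2
= 40186 − 190 = 39996

Σk = 39996


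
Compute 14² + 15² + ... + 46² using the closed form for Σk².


Σₖ₌14^46 k² = Σₖ₌₁^46 k² − Σₖ₌₁^13 k²
= 46·47·93/6 − 13·14·27/6
= 33511 − 819 = 32692

Σk² = 32692


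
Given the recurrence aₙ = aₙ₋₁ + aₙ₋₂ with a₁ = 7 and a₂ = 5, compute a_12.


Computing iteratively: 7, 5, 12, 17, 29, 46, 75, 121, 196, 317, 513, 830
a_12 = 830

a_12 = 830


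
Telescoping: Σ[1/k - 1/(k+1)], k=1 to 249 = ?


Telescoping: adjacent terms cancel.
= 1/1 - 1/250
= 1 - 1/250 = 249/250

Sum = 249/250


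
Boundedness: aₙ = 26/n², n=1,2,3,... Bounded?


a₁ = 26, a₂ = 26/4, a₃ = 26/9, ...
0 < aₙ ≤ 26 for all n ≥ 1
The sequence IS bounded

Bounded (0 < aₙ ≤ 26)


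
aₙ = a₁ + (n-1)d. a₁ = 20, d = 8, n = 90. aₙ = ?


aₙ = a₁ + (n-1)d
= 20 + (90-1)×8
= 20 + 712
= 732

a_90 = 732


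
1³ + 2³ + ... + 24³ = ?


n(n+1)/2 = 24×25/2 = 300
Σk³ = 300² = 90000

Σk³ = 90000


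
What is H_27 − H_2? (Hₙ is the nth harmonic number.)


Σₖ₌3^27 1/k = 1/3 + 1/4 + 1/5 + ... + 1/27
= 192066102203/80313433200
≈ 2.3915

Sum = 192066102203/80313433200 ≈ 2.3915


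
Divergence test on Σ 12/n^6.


lim(n→∞) 12/n^6 = 0
lim aₙ = 0 → nth-term test is INCONCLUSIVE
(Need other tests; this is actually a convergent p-series with p=6 > 1)

Inconclusive (lim aₙ = 0; need another test)


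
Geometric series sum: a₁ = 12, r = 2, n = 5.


Sₙ = 12×(2^5 - 1)/(2 - 1)
= 12×(32 - 1)/1
= 12×31/1
= 372

S_5 = 372


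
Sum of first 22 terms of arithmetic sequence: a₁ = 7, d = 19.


aₙ = 7 + (22-1)×19 = 406
Sₙ = n(a₁+aₙ)/2 = 22×(7+406)/2
= 22×413/2 = 4543

S_22 = 4543


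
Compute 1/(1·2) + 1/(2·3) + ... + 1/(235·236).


1/(k(k+1)) = 1/k - 1/(k+1) (partial fractions)
Telescoping: Σ = 1 - 1/236 = 235/236

Sum = 235/236


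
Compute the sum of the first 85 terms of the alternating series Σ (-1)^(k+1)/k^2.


S = 1 - 1/4 + 1/9 - 1/16 + 1/25 - 1/36 + 1/49 - 1/64 ± ...
= 0.8225
(Full series converges to +π²/12 ≈ +0.8225)

S_85 = 0.8225


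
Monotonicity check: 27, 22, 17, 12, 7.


Differences: -5, -5, -5, -5
All differences < 0 → strictly DECREASING

Monotonically decreasing


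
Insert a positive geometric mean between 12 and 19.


GM = √(12×19) = √228 = 15.0997

GM = 15.0997


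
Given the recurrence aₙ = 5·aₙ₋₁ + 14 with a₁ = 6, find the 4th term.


Computing step by step:
a_1 = 6
a_2 = 44
a_3 = 234
a_4 = 1184


a_4 = 1184


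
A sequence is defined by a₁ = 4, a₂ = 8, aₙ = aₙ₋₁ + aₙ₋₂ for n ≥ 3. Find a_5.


Computing iteratively: 4, 8, 12, 20, 32
a_5 = 32

a_5 = 32


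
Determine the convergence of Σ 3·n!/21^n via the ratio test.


aₙ = 3·n!/21^n
a_{n+1}/aₙ = (n+1)!/21^(n+1) × 21^n/n!  (constant 3 cancels)
= (n+1)/21
L = lim(n→∞) (n+1)/21 = ∞
L > 1 → series DIVERGES

Diverges (ratio test: L = ∞ > 1)


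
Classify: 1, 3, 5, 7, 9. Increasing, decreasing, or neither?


Differences: 2, 2, 2, 2
All differences > 0 → strictly INCREASING

Monotonically increasing


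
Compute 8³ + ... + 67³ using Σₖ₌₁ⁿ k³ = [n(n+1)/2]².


Σₖ₌8^67 k³ = [67·68/2]² − [7·8/2]²
= 5189284 − 784 = 5188500

Σk³ = 5188500


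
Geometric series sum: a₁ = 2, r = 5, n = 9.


Sₙ = 2×(5^9 - 1)/(5 - 1)
= 2×(1953125 - 1)/4
= 2×1953124/4
= 976562

S_9 = 976562


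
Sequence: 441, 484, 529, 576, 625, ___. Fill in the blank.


Pattern: perfect squares: n²
Terms: 441, 484, 529, 576, 625
Next term = 676

Next term = 676


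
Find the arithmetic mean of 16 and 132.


AM = (16 + 132)/2 = 148/2 = 74

AM = 74


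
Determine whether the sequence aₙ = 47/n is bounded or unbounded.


a₁ = 47, a₂ = 47/2, a₃ = 47/3, ...
0 < aₙ ≤ 47 for all n ≥ 1
Lower bound: 0, Upper bound: 47
The sequence IS bounded

Bounded (0 < aₙ ≤ 47)


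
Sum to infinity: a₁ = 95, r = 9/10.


S∞ = a₁/(1-r) = 95/(1 - 9/10)
= 95/(1/10)
= 950

S∞ = 950


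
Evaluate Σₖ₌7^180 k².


Σₖ₌7^180 k² = Σₖ₌₁^180 k² − Σₖ₌₁^6 k²
= 180·181·361/6 − 6·7·13/6
= 1960230 − 91 = 1960139

Σk² = 1960139


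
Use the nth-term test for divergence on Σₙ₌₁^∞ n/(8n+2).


lim(n→∞) n/(8n+2) = 1/8 = 1/8  (divide numerator and denominator by n)
lim aₙ = 1/8 ≠ 0 → series DIVERGES

Diverges (lim aₙ = 1/8 ≠ 0)


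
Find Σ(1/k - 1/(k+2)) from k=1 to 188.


Telescoping with gap 2: two head and two tail terms survive.
= (1 + 1/2) - (1/189 + 1/190)
= 3/2 - 1/189 - 1/190 = 26743/17955

Sum = 26743/17955


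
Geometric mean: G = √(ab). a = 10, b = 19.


GM = √(10×19) = √190 = 13.784

GM = 13.784


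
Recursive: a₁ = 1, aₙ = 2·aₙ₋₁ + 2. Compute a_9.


Computing step by step:
a_1 = 1
a_2 = 4
a_3 = 10
a_4 = 22
a_5 = 46
a_6 = 94
a_7 = 190
a_8 = 382
a_9 = 766


a_9 = 766


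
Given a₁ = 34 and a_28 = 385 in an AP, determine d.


d = (aₙ - a₁)/(n-1)
= (385 - 34)/(28-1)
= 351/27 = 13

d = 13


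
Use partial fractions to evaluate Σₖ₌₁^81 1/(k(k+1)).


1/(k(k+1)) = 1/k - 1/(k+1) (partial fractions)
Telescoping: Σ = 1 - 1/82 = 81/82

Sum = 81/82


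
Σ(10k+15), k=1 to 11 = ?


Σ(10k+15) = 10·Σk + 15·n
= 10·66 + 15·11
= 660 + 165 = 825

Σ = 825


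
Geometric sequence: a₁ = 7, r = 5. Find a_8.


aₙ = a₁·r^(n-1)
= 7×5^7
= 7×78125
= 546875

a_8 = 546875


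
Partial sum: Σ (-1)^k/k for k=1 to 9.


S = -1 + 1/2 - 1/3 + 1/4 - 1/5 + 1/6 - 1/7 + 1/8 ± ...
= -0.7456
(Full series converges to -ln(2) ≈ -0.6931)

S_9 = -0.7456


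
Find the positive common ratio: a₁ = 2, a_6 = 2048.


r^(n-1) = aₙ/a₁
r^5 = 2048/2 = 1024
r = 1024^(1/5)
= 4

r = 4


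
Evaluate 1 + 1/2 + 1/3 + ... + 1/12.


H_12 = 1/1 + 1/2 + 1/3 + ... + 1/12
= 86021/27720
≈ 3.1032

H_12 = 86021/27720 ≈ 3.1032


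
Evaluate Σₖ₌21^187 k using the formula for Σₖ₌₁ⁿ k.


Σₖ₌21^187 k = Σₖ₌₁^187 k − Σₖ₌₁^20 k
= 187·188/2 − 20·21/2
= 17578 − 210 = 17368

Σk = 17368


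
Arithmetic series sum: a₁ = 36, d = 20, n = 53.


aₙ = 36 + (53-1)×20 = 1076
Sₙ = n(a₁+aₙ)/2 = 53×(36+1076)/2
= 53×1112/2 = 29468

S_53 = 29468


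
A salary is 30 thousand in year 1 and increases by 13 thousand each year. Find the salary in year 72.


aₙ = a₁ + (n-1)d
= 30 + (72-1)×13
= 30 + 923
= 953

a_72 = 953


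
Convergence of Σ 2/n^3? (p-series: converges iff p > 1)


p-series test: Σ c/n^p converges if p > 1, diverges if p ≤ 1 (constant c > 0 doesn't affect convergence).
p = 3
3 > 1 → CONVERGES

Converges (p = 3 > 1)


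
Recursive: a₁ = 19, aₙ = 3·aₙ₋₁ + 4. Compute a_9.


Computing step by step:
a_1 = 19
a_2 = 61
a_3 = 187
a_4 = 565
a_5 = 1699
a_6 = 5101
a_7 = 15307
a_8 = 45925
a_9 = 137779


a_9 = 137779


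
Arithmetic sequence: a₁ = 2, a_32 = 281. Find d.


d = (aₙ - a₁)/(n-1)
= (281 - 2)/(32-1)
= 279/31 = 9

d = 9


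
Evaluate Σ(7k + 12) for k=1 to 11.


Σ(7k+12) = 7·Σk + 12·n
= 7·66 + 12·11
= 462 + 132 = 594

Σ = 594


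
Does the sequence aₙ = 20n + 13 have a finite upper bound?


aₙ = 20n + 13 → as n→∞, aₙ→∞
No finite upper bound exists
The sequence is UNBOUNDED

Unbounded (aₙ → ∞ as n → ∞)


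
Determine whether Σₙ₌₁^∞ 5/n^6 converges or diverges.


p-series test: Σ c/n^p converges if p > 1, diverges if p ≤ 1 (constant c > 0 doesn't affect convergence).
p = 6
6 > 1 → CONVERGES

Converges (p = 6 > 1)


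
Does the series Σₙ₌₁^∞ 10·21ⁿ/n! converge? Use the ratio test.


aₙ = 10·21^n/n!
a_{n+1}/aₙ = 21^(n+1)/(n+1)! × n!/21^n  (constant 10 cancels)
= 21/(n+1)
L = lim(n→∞) 21/(n+1) = 0
L < 1 → series CONVERGES

Converges (ratio test: L = 0 < 1)


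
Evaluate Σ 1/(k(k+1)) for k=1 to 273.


1/(k(k+1)) = 1/k - 1/(k+1) (partial fractions)
Telescoping: Σ = 1 - 1/274 = 273/274

Sum = 273/274


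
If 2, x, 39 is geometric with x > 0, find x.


GM = √(2×39) = √78 = 8.8318

GM = 8.8318


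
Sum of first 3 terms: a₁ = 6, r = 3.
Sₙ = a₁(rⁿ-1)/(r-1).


Sₙ = 6×(3^3 - 1)/(3 - 1)
= 6×(27 - 1)/2
= 6×26/2
= 78

S_3 = 78


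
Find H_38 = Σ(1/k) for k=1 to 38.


H_38 = 1/1 + 1/2 + 1/3 + ... + 1/38
= 2053580969474233/485721041551200
≈ 4.2279

H_38 = 2053580969474233/485721041551200 ≈ 4.2279


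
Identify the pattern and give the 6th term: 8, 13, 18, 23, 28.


Pattern: arithmetic (d=5)
Terms: 8, 13, 18, 23, 28
Next term = 33

Next term = 33


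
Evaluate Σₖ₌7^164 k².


Σₖ₌7^164 k² = Σₖ₌₁^164 k² − Σₖ₌₁^6 k²
= 164·165·329/6 − 6·7·13/6
= 1483790 − 91 = 1483699

Σk² = 1483699


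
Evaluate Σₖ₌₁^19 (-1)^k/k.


S = -1 + 1/2 - 1/3 + 1/4 - 1/5 + 1/6 - 1/7 + 1/8 ± ...
= -0.7188
(Full series converges to -ln(2) ≈ -0.6931)

S_19 = -0.7188


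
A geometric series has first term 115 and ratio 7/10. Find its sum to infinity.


S∞ = a₁/(1-r) = 115/(1 - 7/10)
= 115/(3/10)
= 1150/3

S∞ = 1150/3


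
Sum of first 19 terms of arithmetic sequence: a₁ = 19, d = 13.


aₙ = 19 + (19-1)×13 = 253
Sₙ = n(a₁+aₙ)/2 = 19×(19+253)/2
= 19×272/2 = 2584

S_19 = 2584


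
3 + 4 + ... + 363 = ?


Σₖ₌3^363 k = Σₖ₌₁^363 k − Σₖ₌₁^2 k
= 363·364/2 − 2·3/2
= 66066 − 3 = 66063

Σk = 66063


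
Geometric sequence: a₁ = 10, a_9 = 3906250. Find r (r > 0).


r^(n-1) = aₙ/a₁
r^8 = 3906250/10 = 390625
r = 390625^(1/8)
= ±5; taking r > 0 gives r = 5

r = 5


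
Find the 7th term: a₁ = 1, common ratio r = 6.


aₙ = a₁·r^(n-1)
= 1×6^6
= 1×46656
= 46656

a_7 = 46656


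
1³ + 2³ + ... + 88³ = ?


n(n+1)/2 = 88×89/2 = 3916
Σk³ = 3916² = 15335056

Σk³ = 15335056


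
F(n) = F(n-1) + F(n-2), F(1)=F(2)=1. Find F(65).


Fibonacci sequence: 1, 1, 2, 3, 5, 8, 13, 21, 34, 55, 89, ...
F(65) = 17167680177565

F(65) = 17167680177565


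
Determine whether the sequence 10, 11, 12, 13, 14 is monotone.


Differences: 1, 1, 1, 1
All differences > 0 → strictly INCREASING

Monotonically increasing


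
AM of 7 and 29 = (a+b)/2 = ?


AM = (7 + 29)/2 = 36/2 = 18

AM = 18


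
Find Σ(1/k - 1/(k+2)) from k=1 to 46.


Telescoping with gap 2: two head and two tail terms survive.
= (1 + 1/2) - (1/47 + 1/48)
= 3/2 - 1/47 - 1/48 = 3289/2256

Sum = 3289/2256


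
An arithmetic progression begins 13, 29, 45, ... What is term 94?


aₙ = a₁ + (n-1)d
= 13 + (94-1)×16
= 13 + 1488
= 1501

a_94 = 1501


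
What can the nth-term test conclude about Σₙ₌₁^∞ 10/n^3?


lim(n→∞) 10/n^3 = 0
lim aₙ = 0 → nth-term test is INCONCLUSIVE
(Need other tests; this is actually a convergent p-series with p=3 > 1)

Inconclusive (lim aₙ = 0; need another test)


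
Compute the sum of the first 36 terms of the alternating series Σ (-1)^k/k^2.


S = -1 + 1/4 - 1/9 + 1/16 - 1/25 + 1/36 - 1/49 + 1/64 ± ...
= -0.8221
(Full series converges to -π²/12 ≈ -0.8225)

S_36 = -0.8221


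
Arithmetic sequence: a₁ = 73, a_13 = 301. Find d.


d = (aₙ - a₁)/(n-1)
= (301 - 73)/(13-1)
= 228/12 = 19

d = 19


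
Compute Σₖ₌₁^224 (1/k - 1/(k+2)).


Telescoping with gap 2: two head and two tail terms survive.
= (1 + 1/2) - (1/225 + 1/226)
= 3/2 - 1/225 - 1/226 = 37912/25425

Sum = 37912/25425


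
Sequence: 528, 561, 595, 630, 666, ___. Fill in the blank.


Pattern: triangular numbers: n(n+1)/2
Terms: 528, 561, 595, 630, 666
Next term = 703

Next term = 703


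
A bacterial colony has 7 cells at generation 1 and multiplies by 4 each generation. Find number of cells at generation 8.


aₙ = a₁·r^(n-1)
= 7×4^7
= 7×16384
= 114688

a_8 = 114688


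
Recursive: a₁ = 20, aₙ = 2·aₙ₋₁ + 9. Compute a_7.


Computing step by step:
a_1 = 20
a_2 = 49
a_3 = 107
a_4 = 223
a_5 = 455
a_6 = 919
a_7 = 1847


a_7 = 1847


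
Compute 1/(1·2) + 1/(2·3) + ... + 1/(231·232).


1/(k(k+1)) = 1/k - 1/(k+1) (partial fractions)
Telescoping: Σ = 1 - 1/232 = 231/232

Sum = 231/232


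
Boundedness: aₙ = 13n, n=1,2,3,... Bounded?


aₙ = 13n → as n→∞, aₙ→∞
No finite upper bound exists
The sequence is UNBOUNDED

Unbounded (aₙ → ∞ as n → ∞)


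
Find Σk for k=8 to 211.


Σₖ₌8^211 k = Σₖ₌₁^211 k − Σₖ₌₁^7 k
= 211·212/2 − 7·8/2
= 22366 − 28 = 22338

Σk = 22338


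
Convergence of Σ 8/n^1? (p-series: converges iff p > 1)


p-series test: Σ c/n^p converges if p > 1, diverges if p ≤ 1 (constant c > 0 doesn't affect convergence).
p = 1
1 ≤ 1 → DIVERGES

Diverges (p = 1 ≤ 1)


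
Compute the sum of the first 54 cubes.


n(n+1)/2 = 54×55/2 = 1485
Σk³ = 1485² = 2205225

Σk³ = 2205225


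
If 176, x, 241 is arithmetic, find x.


AM = (176 + 241)/2 = 417/2 = 208.5

AM = 208.5


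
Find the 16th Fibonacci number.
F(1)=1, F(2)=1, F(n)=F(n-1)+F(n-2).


Fibonacci sequence: 1, 1, 2, 3, 5, 8, 13, 21, 34, 55, 89, ...
F(16) = 987

F(16) = 987


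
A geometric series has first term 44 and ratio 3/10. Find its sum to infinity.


S∞ = a₁/(1-r) = 44/(1 - 3/10)
= 44/(7/10)
= 440/7

S∞ = 440/7


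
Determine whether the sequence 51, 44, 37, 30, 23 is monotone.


Differences: -7, -7, -7, -7
All differences < 0 → strictly DECREASING

Monotonically decreasing


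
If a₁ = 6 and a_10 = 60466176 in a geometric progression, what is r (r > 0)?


r^(n-1) = aₙ/a₁
r^9 = 60466176/6 = 10077696
r = 10077696^(1/9)
= 6

r = 6


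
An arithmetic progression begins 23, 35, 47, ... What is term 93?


aₙ = a₁ + (n-1)d
= 23 + (93-1)×12
= 23 + 1104
= 1127

a_93 = 1127


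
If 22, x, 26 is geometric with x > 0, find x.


GM = √(22×26) = √572 = 23.9165

GM = 23.9165


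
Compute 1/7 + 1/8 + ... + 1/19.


Σₖ₌7^19 1/k = 1/7 + 1/8 + 1/9 + ... + 1/19
= 17036375/15519504
≈ 1.0977

Sum = 17036375/15519504 ≈ 1.0977


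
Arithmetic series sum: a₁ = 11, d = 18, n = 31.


aₙ = 11 + (31-1)×18 = 551
Sₙ = n(a₁+aₙ)/2 = 31×(11+551)/2
= 31×562/2 = 8711

S_31 = 8711


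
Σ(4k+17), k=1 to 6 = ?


Σ(4k+17) = 4·Σk + 17·n
= 4·21 + 17·6
= 84 + 102 = 186

Σ = 186


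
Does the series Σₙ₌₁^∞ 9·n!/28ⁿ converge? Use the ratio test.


aₙ = 9·n!/28^n
a_{n+1}/aₙ = (n+1)!/28^(n+1) × 28^n/n!  (constant 9 cancels)
= (n+1)/28
L = lim(n→∞) (n+1)/28 = ∞
L > 1 → series DIVERGES

Diverges (ratio test: L = ∞ > 1)


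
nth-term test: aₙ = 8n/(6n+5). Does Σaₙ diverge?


lim(n→∞) 8n/(6n+5) = 8/6 = 4/3  (divide numerator and denominator by n)
lim aₙ = 4/3 ≠ 0 → series DIVERGES

Diverges (lim aₙ = 4/3 ≠ 0)


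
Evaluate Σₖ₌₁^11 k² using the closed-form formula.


n = 11
n(n+1)(2n+1)/6 = 11×12×23/6
= 3036/6 = 506

Σk² = 506


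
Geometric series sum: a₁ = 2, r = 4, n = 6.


Sₙ = 2×(4^6 - 1)/(4 - 1)
= 2×(4096 - 1)/3
= 2×4095/3
= 2730

S_6 = 2730


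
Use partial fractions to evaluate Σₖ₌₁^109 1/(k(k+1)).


1/(k(k+1)) = 1/k - 1/(k+1) (partial fractions)
Telescoping: Σ = 1 - 1/110 = 109/110

Sum = 109/110


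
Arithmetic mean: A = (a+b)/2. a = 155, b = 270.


AM = (155 + 270)/2 = 425/2 = 212.5

AM = 212.5


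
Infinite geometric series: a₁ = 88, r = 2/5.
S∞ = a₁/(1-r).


S∞ = a₁/(1-r) = 88/(1 - 2/5)
= 88/(3/5)
= 440/3

S∞ = 440/3


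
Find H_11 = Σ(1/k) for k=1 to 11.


H_11 = 1/1 + 1/2 + 1/3 + ... + 1/11
= 83711/27720
≈ 3.0199

H_11 = 83711/27720 ≈ 3.0199


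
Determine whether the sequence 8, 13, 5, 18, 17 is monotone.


Differences: 5, -8, 13, -1
Difference at position 1 is +5 (> 0) but position 2 is -8 (< 0) — sequence both rises and falls
→ NOT monotonic

Not monotonic


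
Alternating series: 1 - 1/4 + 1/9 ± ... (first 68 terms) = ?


S = 1 - 1/4 + 1/9 - 1/16 + 1/25 - 1/36 + 1/49 - 1/64 ± ...
= 0.8224
(Full series converges to +π²/12 ≈ +0.8225)

S_68 = 0.8224


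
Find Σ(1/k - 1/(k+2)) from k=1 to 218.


Telescoping with gap 2: two head and two tail terms survive.
= (1 + 1/2) - (1/219 + 1/220)
= 3/2 - 1/219 - 1/220 = 71831/48180

Sum = 71831/48180


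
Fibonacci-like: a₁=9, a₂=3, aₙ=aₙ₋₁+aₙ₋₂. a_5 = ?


Computing iteratively: 9, 3, 12, 15, 27
a_5 = 27

a_5 = 27


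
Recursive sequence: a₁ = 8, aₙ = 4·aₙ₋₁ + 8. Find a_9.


Computing step by step:
a_1 = 8
a_2 = 40
a_3 = 168
a_4 = 680
a_5 = 2728
a_6 = 10920
a_7 = 43688
a_8 = 174760
a_9 = 699048


a_9 = 699048
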